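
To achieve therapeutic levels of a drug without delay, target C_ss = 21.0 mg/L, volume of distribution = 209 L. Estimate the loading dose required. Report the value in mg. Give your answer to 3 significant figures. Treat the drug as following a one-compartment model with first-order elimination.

4390 mg

LD = Css × Vd = 21.0 × 209 = 4389 mg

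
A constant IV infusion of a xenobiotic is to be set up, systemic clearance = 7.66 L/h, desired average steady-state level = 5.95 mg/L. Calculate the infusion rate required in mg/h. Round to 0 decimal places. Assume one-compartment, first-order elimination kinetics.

46 mg/h

At steady state, infusion rate R₀ = Css × CL = 5.95 × 7.660 = 45.58 mg/h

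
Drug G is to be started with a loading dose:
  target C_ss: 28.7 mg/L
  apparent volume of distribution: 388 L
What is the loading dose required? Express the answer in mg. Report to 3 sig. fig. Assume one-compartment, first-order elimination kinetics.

11100 mg

LD = Css × Vd = 28.7 × 388 = 11140 mg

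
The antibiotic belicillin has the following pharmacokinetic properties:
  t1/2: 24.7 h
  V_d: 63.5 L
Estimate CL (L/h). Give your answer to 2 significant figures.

k = ln2 / t½ = 0.693147 / 24.7 = 0.02806 h⁻¹
CL = k × Vd = 0.02806 × 63.5 = 1.782 L/h

1.8 L/h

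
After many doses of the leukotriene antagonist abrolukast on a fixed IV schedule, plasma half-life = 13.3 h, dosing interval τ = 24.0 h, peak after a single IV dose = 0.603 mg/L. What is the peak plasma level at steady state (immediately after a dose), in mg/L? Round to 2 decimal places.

0.84 mg/L

k = ln2 / t½ = 0.693147 / 13.3 = 0.05212 h⁻¹
e^(−kτ) = e^(−0.05212 × 24.0) = 0.2863
Accumulation ratio R = 1 / (1 − e^(−kτ)) = 1 / (1 − 0.2863) = 1.401
Steady-state peak = C₀ × R = 0.603 × 1.401 = 0.8448 mg/L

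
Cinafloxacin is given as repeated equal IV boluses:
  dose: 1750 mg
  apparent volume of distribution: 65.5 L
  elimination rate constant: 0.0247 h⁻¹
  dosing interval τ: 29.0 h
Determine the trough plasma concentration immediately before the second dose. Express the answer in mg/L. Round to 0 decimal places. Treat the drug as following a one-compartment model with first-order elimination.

13 mg/L

C₀ per dose = Dose / Vd = 1750 / 65.5 = 26.72 mg/L
Fraction remaining after one interval: r = e^(−kτ) = e^(−0.02470 × 29.0) = 0.4886
Before dose 2, 1 dose has been given (aged 1τ).
C_trough = C₀ × r = 26.72 × 0.4886 = 13.06 mg/L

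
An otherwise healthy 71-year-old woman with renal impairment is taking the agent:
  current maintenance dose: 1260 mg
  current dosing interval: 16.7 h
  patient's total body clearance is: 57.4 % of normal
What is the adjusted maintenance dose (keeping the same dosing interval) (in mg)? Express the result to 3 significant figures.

723 mg

To keep the same average steady-state level, dosing rate must scale with clearance.
CL ratio = 57.4 / 100 = 0.5740
New dose (same interval) = 1260 × 0.5740 = 723.2 mg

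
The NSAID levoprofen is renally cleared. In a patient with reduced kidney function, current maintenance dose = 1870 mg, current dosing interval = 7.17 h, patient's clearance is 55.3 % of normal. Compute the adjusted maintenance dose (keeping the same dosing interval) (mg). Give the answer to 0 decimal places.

To keep the same average steady-state level, dosing rate must scale with clearance.
CL ratio = 55.3 / 100 = 0.5530
New dose (same interval) = 1870 × 0.5530 = 1034 mg

1034 mg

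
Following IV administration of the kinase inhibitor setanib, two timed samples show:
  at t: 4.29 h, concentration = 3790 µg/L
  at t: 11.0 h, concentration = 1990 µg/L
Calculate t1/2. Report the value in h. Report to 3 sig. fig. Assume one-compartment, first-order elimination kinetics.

7.22 h

k = ln(C₁/C₂) / (t₂ − t₁) = ln(3790/1990) / (11.0 − 4.29)
  = 0.6442 / 6.710 = 0.09601 h⁻¹
t½ = ln2 / k = 0.693147 / 0.09601 = 7.220 h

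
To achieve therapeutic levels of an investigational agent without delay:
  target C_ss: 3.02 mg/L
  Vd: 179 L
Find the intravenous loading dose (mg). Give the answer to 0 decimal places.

541 mg

LD = Css × Vd = 3.02 × 179 = 540.6 mg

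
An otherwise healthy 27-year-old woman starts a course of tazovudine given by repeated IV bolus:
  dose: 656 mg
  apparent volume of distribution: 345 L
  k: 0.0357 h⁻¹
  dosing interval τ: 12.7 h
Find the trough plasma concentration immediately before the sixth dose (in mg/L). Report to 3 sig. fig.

C₀ per dose = Dose / Vd = 656 / 345 = 1.901 mg/L
Fraction remaining after one interval: r = e^(−kτ) = e^(−0.03570 × 12.7) = 0.6355
Before dose 6, 5 doses have been given (aged 1τ, 2τ, 3τ, 4τ, 5τ).
C_trough = C₀ × (r + r² + … + r^5) = C₀ × r(1−r^5)/(1−r)
        = 1.901 × 0.6355 × (1 − 0.1037) / (1 − 0.6355) = 2.971 mg/L

2.97 mg/L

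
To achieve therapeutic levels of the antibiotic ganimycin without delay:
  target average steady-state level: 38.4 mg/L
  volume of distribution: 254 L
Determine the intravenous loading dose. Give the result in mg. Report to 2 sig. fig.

LD = Css × Vd = 38.4 × 254 = 9754 mg

9800 mg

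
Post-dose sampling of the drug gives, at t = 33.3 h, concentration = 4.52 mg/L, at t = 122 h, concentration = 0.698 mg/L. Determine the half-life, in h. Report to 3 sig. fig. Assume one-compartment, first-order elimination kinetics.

32.9 h

k = ln(C₁/C₂) / (t₂ − t₁) = ln(4.52/0.698) / (122 − 33.3)
  = 1.868 / 88.70 = 0.02106 h⁻¹
t½ = ln2 / k = 0.693147 / 0.02106 = 32.91 h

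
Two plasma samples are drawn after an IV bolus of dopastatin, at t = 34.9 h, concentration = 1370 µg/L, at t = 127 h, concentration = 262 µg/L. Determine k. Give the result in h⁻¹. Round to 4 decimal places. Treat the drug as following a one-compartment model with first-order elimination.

k = ln(C₁/C₂) / (t₂ − t₁) = ln(1370/262) / (127 − 34.9)
  = 1.654 / 92.10 = 0.01796 h⁻¹

0.0180 h⁻¹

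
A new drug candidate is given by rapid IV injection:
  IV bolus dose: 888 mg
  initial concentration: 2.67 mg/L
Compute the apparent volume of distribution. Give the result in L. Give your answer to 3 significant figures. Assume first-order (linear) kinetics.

Vd = Dose / C₀ = 888.0 / 2.67 = 332.6 L

333 L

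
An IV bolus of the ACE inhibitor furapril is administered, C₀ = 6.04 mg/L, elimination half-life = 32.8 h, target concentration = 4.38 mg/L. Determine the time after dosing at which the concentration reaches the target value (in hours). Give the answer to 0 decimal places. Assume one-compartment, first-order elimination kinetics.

15 h

k = ln2 / t½ = 0.693147 / 32.8 = 0.02113 h⁻¹
t = ln(C₀ / C) / k = ln(6.040 / 4.38) / 0.02113
  = ln(1.379) / 0.02113 = 0.3214 / 0.02113 = 15.21 h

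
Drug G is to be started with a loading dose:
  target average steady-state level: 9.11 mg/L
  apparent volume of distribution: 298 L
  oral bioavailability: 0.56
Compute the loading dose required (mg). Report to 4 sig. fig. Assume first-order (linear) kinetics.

4848 mg

LD = Css × Vd / F = 9.11 × 298 / 0.56 = 4848 mg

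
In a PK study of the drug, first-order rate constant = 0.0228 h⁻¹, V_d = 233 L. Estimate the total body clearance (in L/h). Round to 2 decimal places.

CL = k × Vd = 0.0228 × 233 = 5.312 L/h

5.31 L/h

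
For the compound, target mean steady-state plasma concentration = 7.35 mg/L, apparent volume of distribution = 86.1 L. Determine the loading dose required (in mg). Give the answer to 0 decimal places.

LD = Css × Vd = 7.35 × 86.1 = 632.8 mg

633 mg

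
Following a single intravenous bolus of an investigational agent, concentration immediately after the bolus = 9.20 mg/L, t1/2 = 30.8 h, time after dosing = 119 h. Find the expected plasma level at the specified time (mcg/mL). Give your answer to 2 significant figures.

0.63 mcg/mL

k = ln2 / t½ = 0.693147 / 30.8 = 0.02250 h⁻¹
C = C₀ · e^(−k·t) = 9.200 × e^(−0.02250 × 119)
  = 9.200 × 0.06873 = 0.6323 mg/L
(0.6323 mg/L = 0.6323 mcg/mL)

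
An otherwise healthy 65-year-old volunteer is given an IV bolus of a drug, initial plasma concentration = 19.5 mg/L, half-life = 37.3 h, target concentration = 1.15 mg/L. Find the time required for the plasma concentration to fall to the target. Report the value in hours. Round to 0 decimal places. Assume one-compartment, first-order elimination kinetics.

k = ln2 / t½ = 0.693147 / 37.3 = 0.01858 h⁻¹
t = ln(C₀ / C) / k = ln(19.50 / 1.15) / 0.01858
  = ln(16.96) / 0.01858 = 2.831 / 0.01858 = 152.4 h

152 h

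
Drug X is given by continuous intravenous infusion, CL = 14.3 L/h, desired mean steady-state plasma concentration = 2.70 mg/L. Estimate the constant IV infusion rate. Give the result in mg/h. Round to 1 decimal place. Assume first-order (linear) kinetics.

38.6 mg/h

At steady state, infusion rate R₀ = Css × CL = 2.70 × 14.30 = 38.61 mg/h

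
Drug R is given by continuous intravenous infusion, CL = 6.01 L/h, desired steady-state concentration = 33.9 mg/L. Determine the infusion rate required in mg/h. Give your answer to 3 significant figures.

At steady state, infusion rate R₀ = Css × CL = 33.9 × 6.010 = 203.7 mg/h

204 mg/h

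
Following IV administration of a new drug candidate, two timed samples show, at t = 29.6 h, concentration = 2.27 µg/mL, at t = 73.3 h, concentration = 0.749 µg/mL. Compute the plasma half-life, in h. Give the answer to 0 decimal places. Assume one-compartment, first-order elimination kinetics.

k = ln(C₁/C₂) / (t₂ − t₁) = ln(2.27/0.749) / (73.3 − 29.6)
  = 1.109 / 43.70 = 0.02538 h⁻¹
t½ = ln2 / k = 0.693147 / 0.02538 = 27.31 h

27 h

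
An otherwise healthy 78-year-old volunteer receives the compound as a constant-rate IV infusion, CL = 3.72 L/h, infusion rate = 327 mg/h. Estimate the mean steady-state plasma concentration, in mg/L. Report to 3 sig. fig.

87.9 mg/L

At steady state Css = R₀ / CL = 327 / 3.720 = 87.90 mg/L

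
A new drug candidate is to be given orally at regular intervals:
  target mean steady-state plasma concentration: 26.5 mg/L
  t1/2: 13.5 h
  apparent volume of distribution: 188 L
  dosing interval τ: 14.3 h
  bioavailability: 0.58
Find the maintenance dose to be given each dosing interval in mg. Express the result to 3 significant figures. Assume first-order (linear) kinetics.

k = ln2 / t½ = 0.693147 / 13.5 = 0.05134 h⁻¹
CL = k × Vd = 0.05134 × 188 = 9.652 L/h
At steady state, F × (Dose/τ) = Css × CL.
Dose = Css × CL × τ / F = 26.5 × 9.652 × 14.3 / 0.58 = 6306 mg

6310 mg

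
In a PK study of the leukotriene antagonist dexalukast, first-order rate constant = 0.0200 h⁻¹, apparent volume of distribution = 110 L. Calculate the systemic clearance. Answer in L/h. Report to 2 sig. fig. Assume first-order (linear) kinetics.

CL = k × Vd = 0.0200 × 110 = 2.200 L/h

2.2 L/h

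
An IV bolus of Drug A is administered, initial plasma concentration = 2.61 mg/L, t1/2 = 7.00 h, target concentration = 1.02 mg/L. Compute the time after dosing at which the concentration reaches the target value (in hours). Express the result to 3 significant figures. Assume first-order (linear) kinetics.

9.49 h

k = ln2 / t½ = 0.693147 / 7.00 = 0.09902 h⁻¹
t = ln(C₀ / C) / k = ln(2.610 / 1.02) / 0.09902
  = ln(2.559) / 0.09902 = 0.9396 / 0.09902 = 9.489 h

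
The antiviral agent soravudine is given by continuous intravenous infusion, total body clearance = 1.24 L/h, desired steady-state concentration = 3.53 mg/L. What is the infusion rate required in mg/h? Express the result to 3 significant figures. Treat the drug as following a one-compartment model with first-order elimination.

At steady state, infusion rate R₀ = Css × CL = 3.53 × 1.240 = 4.377 mg/h

4.38 mg/h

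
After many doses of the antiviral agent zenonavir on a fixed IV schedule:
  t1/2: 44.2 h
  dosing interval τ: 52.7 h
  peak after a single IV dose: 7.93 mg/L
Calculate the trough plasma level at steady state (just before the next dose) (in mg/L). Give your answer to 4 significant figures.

6.170 mg/L

k = ln2 / t½ = 0.693147 / 44.2 = 0.01568 h⁻¹
e^(−kτ) = e^(−0.01568 × 52.7) = 0.4376
Accumulation ratio R = 1 / (1 − e^(−kτ)) = 1 / (1 − 0.4376) = 1.778
Steady-state trough = C₀ × R × e^(−kτ) = 7.93 × 1.778 × 0.4376 = 6.170 mg/L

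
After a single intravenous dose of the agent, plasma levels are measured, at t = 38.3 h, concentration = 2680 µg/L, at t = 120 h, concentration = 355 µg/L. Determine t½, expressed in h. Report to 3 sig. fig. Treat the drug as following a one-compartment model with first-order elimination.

k = ln(C₁/C₂) / (t₂ − t₁) = ln(2680/355) / (120 − 38.3)
  = 2.021 / 81.70 = 0.02474 h⁻¹
t½ = ln2 / k = 0.693147 / 0.02474 = 28.02 h

28.0 h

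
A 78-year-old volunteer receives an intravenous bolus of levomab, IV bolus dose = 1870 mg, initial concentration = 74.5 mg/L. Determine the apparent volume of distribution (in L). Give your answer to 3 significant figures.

Vd = Dose / C₀ = 1870 / 74.5 = 25.10 L

25.1 L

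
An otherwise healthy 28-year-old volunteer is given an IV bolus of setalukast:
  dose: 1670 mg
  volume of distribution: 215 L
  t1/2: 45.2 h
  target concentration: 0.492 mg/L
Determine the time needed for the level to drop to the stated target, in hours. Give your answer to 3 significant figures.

180 h

C₀ = Dose / Vd = 1670 / 215 = 7.767 mg/L
k = ln2 / t½ = 0.693147 / 45.2 = 0.01534 h⁻¹
t = ln(C₀ / C) / k = ln(7.767 / 0.492) / 0.01534
  = ln(15.79) / 0.01534 = 2.759 / 0.01534 = 179.9 h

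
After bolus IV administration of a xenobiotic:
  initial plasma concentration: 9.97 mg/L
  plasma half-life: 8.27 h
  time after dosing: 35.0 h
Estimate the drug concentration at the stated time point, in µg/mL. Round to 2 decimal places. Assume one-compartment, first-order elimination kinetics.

0.53 µg/mL

k = ln2 / t½ = 0.693147 / 8.27 = 0.08381 h⁻¹
C = C₀ · e^(−k·t) = 9.970 × e^(−0.08381 × 35.0)
  = 9.970 × 0.05322 = 0.5306 mg/L
(0.5306 mg/L = 0.5306 µg/mL)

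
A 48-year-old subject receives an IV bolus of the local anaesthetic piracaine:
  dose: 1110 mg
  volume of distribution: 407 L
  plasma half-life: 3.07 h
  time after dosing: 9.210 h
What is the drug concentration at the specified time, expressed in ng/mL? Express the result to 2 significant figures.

C₀ = Dose / Vd = 1110 / 407 = 2.727 mg/L
k = ln2 / t½ = 0.693147 / 3.07 = 0.2258 h⁻¹
t / t½ = 9.210 / 3.07 = 3 half-lives
C = C₀ × (1/2)^3 = 2.727 × 0.1250 = 0.3409 mg/L
Convert: 0.3409 mg/L × 1000 = 340.9 ng/mL

340 ng/mL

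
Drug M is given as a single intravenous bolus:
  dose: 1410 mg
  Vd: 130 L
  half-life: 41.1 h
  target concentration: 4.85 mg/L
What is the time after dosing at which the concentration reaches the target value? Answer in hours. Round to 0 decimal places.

48 h

C₀ = Dose / Vd = 1410 / 130 = 10.85 mg/L
k = ln2 / t½ = 0.693147 / 41.1 = 0.01686 h⁻¹
t = ln(C₀ / C) / k = ln(10.85 / 4.85) / 0.01686
  = ln(2.237) / 0.01686 = 0.8051 / 0.01686 = 47.75 h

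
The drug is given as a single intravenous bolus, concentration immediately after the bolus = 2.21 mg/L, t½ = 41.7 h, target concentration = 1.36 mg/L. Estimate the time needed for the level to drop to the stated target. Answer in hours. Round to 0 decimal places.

29 h

k = ln2 / t½ = 0.693147 / 41.7 = 0.01662 h⁻¹
t = ln(C₀ / C) / k = ln(2.210 / 1.36) / 0.01662
  = ln(1.625) / 0.01662 = 0.4855 / 0.01662 = 29.21 h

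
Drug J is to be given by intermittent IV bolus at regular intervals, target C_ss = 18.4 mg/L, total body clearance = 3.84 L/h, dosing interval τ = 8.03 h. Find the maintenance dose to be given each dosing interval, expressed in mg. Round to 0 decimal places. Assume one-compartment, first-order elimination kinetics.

At steady state, Dose/τ = Css × CL.
Dose = Css × CL × τ = 18.4 × 3.840 × 8.03 = 567.4 mg

567 mg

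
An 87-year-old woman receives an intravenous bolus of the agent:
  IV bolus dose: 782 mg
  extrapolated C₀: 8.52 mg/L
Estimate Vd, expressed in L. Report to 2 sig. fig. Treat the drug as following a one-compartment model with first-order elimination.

92 L

Vd = Dose / C₀ = 782.0 / 8.52 = 91.78 L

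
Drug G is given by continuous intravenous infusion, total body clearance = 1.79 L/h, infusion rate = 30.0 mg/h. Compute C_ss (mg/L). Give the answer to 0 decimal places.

17 mg/L

At steady state Css = R₀ / CL = 30.0 / 1.790 = 16.76 mg/L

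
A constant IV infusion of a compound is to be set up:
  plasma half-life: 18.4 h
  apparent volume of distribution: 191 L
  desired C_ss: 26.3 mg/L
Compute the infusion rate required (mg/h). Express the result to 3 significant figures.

k = ln2 / t½ = 0.693147 / 18.4 = 0.03767 h⁻¹
CL = k × Vd = 0.03767 × 191 = 7.195 L/h
At steady state, infusion rate R₀ = Css × CL = 26.3 × 7.195 = 189.2 mg/h

189 mg/h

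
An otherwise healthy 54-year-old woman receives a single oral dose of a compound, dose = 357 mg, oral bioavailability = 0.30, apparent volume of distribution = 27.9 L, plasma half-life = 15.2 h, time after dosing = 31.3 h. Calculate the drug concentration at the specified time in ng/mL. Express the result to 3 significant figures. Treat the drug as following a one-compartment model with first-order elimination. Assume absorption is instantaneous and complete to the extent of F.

Amount reaching circulation = F × Dose = 0.30 × 357.0 = 107.1 mg
C₀ = F·Dose / Vd = 107.1 / 27.9 = 3.839 mg/L
k = ln2 / t½ = 0.693147 / 15.2 = 0.04560 h⁻¹
C = C₀ · e^(−k·t) = 3.839 × e^(−0.04560 × 31.3)
  = 3.839 × 0.2400 = 0.9214 mg/L
Convert: 0.9214 mg/L × 1000 = 921.4 ng/mL

921 ng/mL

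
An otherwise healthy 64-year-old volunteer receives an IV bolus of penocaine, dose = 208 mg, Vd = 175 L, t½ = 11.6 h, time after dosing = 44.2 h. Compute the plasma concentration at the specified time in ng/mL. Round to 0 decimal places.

C₀ = Dose / Vd = 208.0 / 175 = 1.189 mg/L
k = ln2 / t½ = 0.693147 / 11.6 = 0.05975 h⁻¹
C = C₀ · e^(−k·t) = 1.189 × e^(−0.05975 × 44.2)
  = 1.189 × 0.07129 = 0.08476 mg/L
Convert: 0.08476 mg/L × 1000 = 84.76 ng/mL

85 ng/mL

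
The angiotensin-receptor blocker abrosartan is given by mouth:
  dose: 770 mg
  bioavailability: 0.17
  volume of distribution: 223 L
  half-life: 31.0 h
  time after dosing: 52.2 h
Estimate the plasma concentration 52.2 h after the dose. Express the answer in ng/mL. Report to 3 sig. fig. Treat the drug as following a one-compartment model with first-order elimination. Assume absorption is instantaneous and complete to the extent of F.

183 ng/mL

Amount reaching circulation = F × Dose = 0.17 × 770.0 = 130.9 mg
C₀ = F·Dose / Vd = 130.9 / 223 = 0.5870 mg/L
k = ln2 / t½ = 0.693147 / 31.0 = 0.02236 h⁻¹
C = C₀ · e^(−k·t) = 0.5870 × e^(−0.02236 × 52.2)
  = 0.5870 × 0.3112 = 0.1827 mg/L
Convert: 0.1827 mg/L × 1000 = 182.7 ng/mL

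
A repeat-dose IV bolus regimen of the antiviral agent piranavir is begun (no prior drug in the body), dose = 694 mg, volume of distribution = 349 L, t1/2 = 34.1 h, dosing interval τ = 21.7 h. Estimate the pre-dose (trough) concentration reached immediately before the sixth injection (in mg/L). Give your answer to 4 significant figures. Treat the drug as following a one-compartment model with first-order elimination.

3.192 mg/L

C₀ per dose = Dose / Vd = 694 / 349 = 1.989 mg/L
k = ln2 / t½ = 0.693147 / 34.1 = 0.02033 h⁻¹
Fraction remaining after one interval: r = e^(−kτ) = e^(−0.02033 × 21.7) = 0.6433
Before dose 6, 5 doses have been given (aged 1τ, 2τ, 3τ, 4τ, 5τ).
C_trough = C₀ × (r + r² + … + r^5) = C₀ × r(1−r^5)/(1−r)
        = 1.989 × 0.6433 × (1 − 0.1102) / (1 − 0.6433) = 3.192 mg/L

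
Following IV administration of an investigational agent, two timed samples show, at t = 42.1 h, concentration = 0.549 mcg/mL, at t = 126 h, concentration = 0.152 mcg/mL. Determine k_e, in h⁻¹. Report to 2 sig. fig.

0.015 h⁻¹

k = ln(C₁/C₂) / (t₂ − t₁) = ln(0.549/0.152) / (126 − 42.1)
  = 1.284 / 83.90 = 0.01530 h⁻¹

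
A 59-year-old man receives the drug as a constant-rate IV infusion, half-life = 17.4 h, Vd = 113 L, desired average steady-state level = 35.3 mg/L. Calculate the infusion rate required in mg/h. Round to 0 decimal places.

k = ln2 / t½ = 0.693147 / 17.4 = 0.03984 h⁻¹
CL = k × Vd = 0.03984 × 113 = 4.502 L/h
At steady state, infusion rate R₀ = Css × CL = 35.3 × 4.502 = 158.9 mg/h

159 mg/h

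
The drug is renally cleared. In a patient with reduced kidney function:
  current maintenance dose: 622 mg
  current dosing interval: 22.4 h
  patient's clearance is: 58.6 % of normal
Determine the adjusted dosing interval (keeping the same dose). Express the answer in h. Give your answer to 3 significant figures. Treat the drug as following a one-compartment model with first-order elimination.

38.2 h

To keep the same average steady-state level, dosing rate must scale with clearance.
CL ratio = 58.6 / 100 = 0.5860
New interval (same dose) = 22.4 / 0.5860 = 38.23 h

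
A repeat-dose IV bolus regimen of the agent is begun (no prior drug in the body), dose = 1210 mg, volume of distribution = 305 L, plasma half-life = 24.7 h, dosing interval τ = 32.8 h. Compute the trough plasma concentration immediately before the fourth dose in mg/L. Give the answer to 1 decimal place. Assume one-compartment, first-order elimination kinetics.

C₀ per dose = Dose / Vd = 1210 / 305 = 3.967 mg/L
k = ln2 / t½ = 0.693147 / 24.7 = 0.02806 h⁻¹
Fraction remaining after one interval: r = e^(−kτ) = e^(−0.02806 × 32.8) = 0.3984
Before dose 4, 3 doses have been given (aged 1τ, 2τ, 3τ).
C_trough = C₀ × (r + r² + … + r^3) = C₀ × r(1−r^3)/(1−r)
        = 3.967 × 0.3984 × (1 − 0.06324) / (1 − 0.3984) = 2.461 mg/L

2.5 mg/L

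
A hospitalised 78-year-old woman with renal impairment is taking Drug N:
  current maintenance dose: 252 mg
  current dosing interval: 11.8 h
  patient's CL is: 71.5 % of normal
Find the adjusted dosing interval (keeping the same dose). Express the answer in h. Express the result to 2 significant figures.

To keep the same average steady-state level, dosing rate must scale with clearance.
CL ratio = 71.5 / 100 = 0.7150
New interval (same dose) = 11.8 / 0.7150 = 16.50 h

17 h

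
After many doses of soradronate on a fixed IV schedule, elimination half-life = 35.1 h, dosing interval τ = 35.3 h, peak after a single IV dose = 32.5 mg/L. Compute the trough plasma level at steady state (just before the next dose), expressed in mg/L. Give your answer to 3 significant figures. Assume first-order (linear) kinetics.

k = ln2 / t½ = 0.693147 / 35.1 = 0.01975 h⁻¹
e^(−kτ) = e^(−0.01975 × 35.3) = 0.4980
Accumulation ratio R = 1 / (1 − e^(−kτ)) = 1 / (1 − 0.4980) = 1.992
Steady-state trough = C₀ × R × e^(−kτ) = 32.5 × 1.992 × 0.4980 = 32.24 mg/L

32.2 mg/L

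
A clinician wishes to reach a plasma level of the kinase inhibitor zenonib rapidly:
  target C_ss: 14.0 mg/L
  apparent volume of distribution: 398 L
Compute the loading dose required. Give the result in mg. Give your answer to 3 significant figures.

LD = Css × Vd = 14.0 × 398 = 5572 mg

5570 mg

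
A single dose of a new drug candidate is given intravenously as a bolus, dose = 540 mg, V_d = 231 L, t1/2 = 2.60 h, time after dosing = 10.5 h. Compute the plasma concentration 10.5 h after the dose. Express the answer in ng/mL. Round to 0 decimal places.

C₀ = Dose / Vd = 540.0 / 231 = 2.338 mg/L
k = ln2 / t½ = 0.693147 / 2.60 = 0.2666 h⁻¹
C = C₀ · e^(−k·t) = 2.338 × e^(−0.2666 × 10.5)
  = 2.338 × 0.06085 = 0.1423 mg/L
Convert: 0.1423 mg/L × 1000 = 142.3 ng/mL

142 ng/mL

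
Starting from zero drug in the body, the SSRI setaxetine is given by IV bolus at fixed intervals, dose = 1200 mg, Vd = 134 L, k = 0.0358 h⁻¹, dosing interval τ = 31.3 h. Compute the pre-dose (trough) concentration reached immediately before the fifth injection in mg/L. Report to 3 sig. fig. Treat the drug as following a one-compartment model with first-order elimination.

C₀ per dose = Dose / Vd = 1200 / 134 = 8.955 mg/L
Fraction remaining after one interval: r = e^(−kτ) = e^(−0.03580 × 31.3) = 0.3261
Before dose 5, 4 doses have been given (aged 1τ, 2τ, 3τ, 4τ).
C_trough = C₀ × (r + r² + … + r^4) = C₀ × r(1−r^4)/(1−r)
        = 8.955 × 0.3261 × (1 − 0.01131) / (1 − 0.3261) = 4.284 mg/L

4.28 mg/L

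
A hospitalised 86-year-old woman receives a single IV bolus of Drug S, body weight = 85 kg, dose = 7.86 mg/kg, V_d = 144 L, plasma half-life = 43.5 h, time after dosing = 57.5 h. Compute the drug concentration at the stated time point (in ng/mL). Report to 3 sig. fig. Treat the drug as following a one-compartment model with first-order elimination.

Total dose = 7.86 × 85 = 668.1 mg
C₀ = Dose / Vd = 668.1 / 144 = 4.640 mg/L
k = ln2 / t½ = 0.693147 / 43.5 = 0.01593 h⁻¹
C = C₀ · e^(−k·t) = 4.640 × e^(−0.01593 × 57.5)
  = 4.640 × 0.4001 = 1.856 mg/L
Convert: 1.856 mg/L × 1000 = 1856 ng/mL

1860 ng/mL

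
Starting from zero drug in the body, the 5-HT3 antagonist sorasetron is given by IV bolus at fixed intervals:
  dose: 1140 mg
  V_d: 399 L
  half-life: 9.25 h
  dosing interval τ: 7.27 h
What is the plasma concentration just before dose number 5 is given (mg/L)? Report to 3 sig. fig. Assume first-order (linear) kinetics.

3.50 mg/L

C₀ per dose = Dose / Vd = 1140 / 399 = 2.857 mg/L
k = ln2 / t½ = 0.693147 / 9.25 = 0.07493 h⁻¹
Fraction remaining after one interval: r = e^(−kτ) = e^(−0.07493 × 7.27) = 0.5800
Before dose 5, 4 doses have been given (aged 1τ, 2τ, 3τ, 4τ).
C_trough = C₀ × (r + r² + … + r^4) = C₀ × r(1−r^4)/(1−r)
        = 2.857 × 0.5800 × (1 − 0.1132) / (1 − 0.5800) = 3.499 mg/L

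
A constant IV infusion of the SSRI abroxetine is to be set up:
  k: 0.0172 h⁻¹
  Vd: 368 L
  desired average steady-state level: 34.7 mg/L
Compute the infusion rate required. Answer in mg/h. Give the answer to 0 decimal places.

220 mg/h

CL = k × Vd = 0.01720 × 368 = 6.330 L/h
At steady state, infusion rate R₀ = Css × CL = 34.7 × 6.330 = 219.7 mg/h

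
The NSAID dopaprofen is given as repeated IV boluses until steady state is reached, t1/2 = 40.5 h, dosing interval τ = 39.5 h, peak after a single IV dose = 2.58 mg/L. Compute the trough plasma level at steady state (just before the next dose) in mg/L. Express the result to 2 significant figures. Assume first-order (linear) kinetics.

k = ln2 / t½ = 0.693147 / 40.5 = 0.01711 h⁻¹
e^(−kτ) = e^(−0.01711 × 39.5) = 0.5087
Accumulation ratio R = 1 / (1 − e^(−kτ)) = 1 / (1 − 0.5087) = 2.035
Steady-state trough = C₀ × R × e^(−kτ) = 2.58 × 2.035 × 0.5087 = 2.671 mg/L

2.7 mg/L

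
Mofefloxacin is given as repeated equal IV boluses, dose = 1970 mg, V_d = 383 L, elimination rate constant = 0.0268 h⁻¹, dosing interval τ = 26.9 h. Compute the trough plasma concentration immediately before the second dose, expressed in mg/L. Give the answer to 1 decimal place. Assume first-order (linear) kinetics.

2.5 mg/L

C₀ per dose = Dose / Vd = 1970 / 383 = 5.144 mg/L
Fraction remaining after one interval: r = e^(−kτ) = e^(−0.02680 × 26.9) = 0.4863
Before dose 2, 1 dose has been given (aged 1τ).
C_trough = C₀ × r = 5.144 × 0.4863 = 2.502 mg/L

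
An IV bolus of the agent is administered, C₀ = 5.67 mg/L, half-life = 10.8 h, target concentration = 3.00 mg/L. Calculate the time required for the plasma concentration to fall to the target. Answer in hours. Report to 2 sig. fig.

k = ln2 / t½ = 0.693147 / 10.8 = 0.06418 h⁻¹
t = ln(C₀ / C) / k = ln(5.670 / 3.00) / 0.06418
  = ln(1.890) / 0.06418 = 0.6366 / 0.06418 = 9.919 h

9.9 h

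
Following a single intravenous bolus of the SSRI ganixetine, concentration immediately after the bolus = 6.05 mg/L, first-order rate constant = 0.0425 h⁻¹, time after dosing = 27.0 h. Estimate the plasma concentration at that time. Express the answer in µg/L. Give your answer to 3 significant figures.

1920 µg/L

C = C₀ · e^(−k·t) = 6.050 × e^(−0.04250 × 27.0)
  = 6.050 × 0.3174 = 1.920 mg/L
Convert: 1.920 mg/L × 1000 = 1920 µg/L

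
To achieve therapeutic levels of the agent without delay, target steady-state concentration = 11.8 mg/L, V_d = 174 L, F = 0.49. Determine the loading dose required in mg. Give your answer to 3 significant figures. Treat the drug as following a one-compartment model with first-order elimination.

4190 mg

LD = Css × Vd / F = 11.8 × 174 / 0.49 = 4190 mg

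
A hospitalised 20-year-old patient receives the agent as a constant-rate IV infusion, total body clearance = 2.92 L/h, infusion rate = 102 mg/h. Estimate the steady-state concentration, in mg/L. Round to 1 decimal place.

At steady state Css = R₀ / CL = 102 / 2.920 = 34.93 mg/L

34.9 mg/L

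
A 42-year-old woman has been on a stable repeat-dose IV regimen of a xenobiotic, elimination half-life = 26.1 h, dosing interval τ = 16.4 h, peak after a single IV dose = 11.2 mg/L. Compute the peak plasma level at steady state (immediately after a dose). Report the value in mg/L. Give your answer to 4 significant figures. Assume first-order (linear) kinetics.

k = ln2 / t½ = 0.693147 / 26.1 = 0.02656 h⁻¹
e^(−kτ) = e^(−0.02656 × 16.4) = 0.6469
Accumulation ratio R = 1 / (1 − e^(−kτ)) = 1 / (1 − 0.6469) = 2.832
Steady-state peak = C₀ × R = 11.2 × 2.832 = 31.72 mg/L

31.72 mg/L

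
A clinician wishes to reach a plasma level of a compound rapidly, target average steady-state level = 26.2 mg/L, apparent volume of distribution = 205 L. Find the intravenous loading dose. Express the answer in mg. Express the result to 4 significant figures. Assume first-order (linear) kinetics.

LD = Css × Vd = 26.2 × 205 = 5371 mg

5371 mg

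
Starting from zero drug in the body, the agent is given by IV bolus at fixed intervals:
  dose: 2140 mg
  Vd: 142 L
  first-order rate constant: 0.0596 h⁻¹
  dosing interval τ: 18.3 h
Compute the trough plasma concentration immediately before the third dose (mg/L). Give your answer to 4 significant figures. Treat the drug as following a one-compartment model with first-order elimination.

C₀ per dose = Dose / Vd = 2140 / 142 = 15.07 mg/L
Fraction remaining after one interval: r = e^(−kτ) = e^(−0.05960 × 18.3) = 0.3360
Before dose 3, 2 doses have been given (aged 1τ, 2τ).
C_trough = C₀ × (r + r²) = 15.07 × (0.3360 + 0.1129) = 6.765 mg/L

6.765 mg/L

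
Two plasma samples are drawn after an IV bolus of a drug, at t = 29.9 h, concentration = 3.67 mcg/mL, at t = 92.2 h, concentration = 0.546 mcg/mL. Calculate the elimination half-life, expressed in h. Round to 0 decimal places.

23 h

k = ln(C₁/C₂) / (t₂ − t₁) = ln(3.67/0.546) / (92.2 − 29.9)
  = 1.905 / 62.30 = 0.03058 h⁻¹
t½ = ln2 / k = 0.693147 / 0.03058 = 22.67 h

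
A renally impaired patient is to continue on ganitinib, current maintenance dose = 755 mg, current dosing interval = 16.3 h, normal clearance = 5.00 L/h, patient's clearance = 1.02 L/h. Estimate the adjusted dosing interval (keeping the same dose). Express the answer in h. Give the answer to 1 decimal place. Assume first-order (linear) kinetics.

To keep the same average steady-state level, dosing rate must scale with clearance.
CL ratio = 1.02 / 5.00 = 0.2040
New interval (same dose) = 16.3 / 0.2040 = 79.90 h

79.9 h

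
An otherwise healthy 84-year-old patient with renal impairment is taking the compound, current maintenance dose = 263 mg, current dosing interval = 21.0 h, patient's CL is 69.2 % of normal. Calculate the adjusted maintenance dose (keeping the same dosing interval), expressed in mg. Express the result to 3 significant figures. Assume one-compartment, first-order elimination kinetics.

182 mg

To keep the same average steady-state level, dosing rate must scale with clearance.
CL ratio = 69.2 / 100 = 0.6920
New dose (same interval) = 263 × 0.6920 = 182.0 mg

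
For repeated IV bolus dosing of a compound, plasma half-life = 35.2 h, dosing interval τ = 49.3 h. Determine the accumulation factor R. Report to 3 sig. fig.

k = ln2 / t½ = 0.693147 / 35.2 = 0.01969 h⁻¹
e^(−kτ) = e^(−0.01969 × 49.3) = 0.3788
Accumulation ratio R = 1 / (1 − e^(−kτ)) = 1 / (1 − 0.3788) = 1.610

1.61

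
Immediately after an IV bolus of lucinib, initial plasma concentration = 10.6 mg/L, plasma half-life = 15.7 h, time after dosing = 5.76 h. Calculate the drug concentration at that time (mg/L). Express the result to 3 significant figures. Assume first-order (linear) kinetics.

k = ln2 / t½ = 0.693147 / 15.7 = 0.04415 h⁻¹
C = C₀ · e^(−k·t) = 10.60 × e^(−0.04415 × 5.76)
  = 10.60 × 0.7755 = 8.220 mg/L

8.22 mg/L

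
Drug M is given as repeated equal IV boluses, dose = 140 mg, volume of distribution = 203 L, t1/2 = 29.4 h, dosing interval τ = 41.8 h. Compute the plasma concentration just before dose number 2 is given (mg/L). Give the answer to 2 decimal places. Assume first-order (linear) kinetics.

0.26 mg/L

C₀ per dose = Dose / Vd = 140 / 203 = 0.6897 mg/L
k = ln2 / t½ = 0.693147 / 29.4 = 0.02358 h⁻¹
Fraction remaining after one interval: r = e^(−kτ) = e^(−0.02358 × 41.8) = 0.3732
Before dose 2, 1 dose has been given (aged 1τ).
C_trough = C₀ × r = 0.6897 × 0.3732 = 0.2574 mg/L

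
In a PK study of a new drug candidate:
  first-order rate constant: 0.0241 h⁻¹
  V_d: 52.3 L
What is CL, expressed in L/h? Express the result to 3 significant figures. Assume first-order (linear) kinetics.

CL = k × Vd = 0.0241 × 52.3 = 1.260 L/h

1.26 L/h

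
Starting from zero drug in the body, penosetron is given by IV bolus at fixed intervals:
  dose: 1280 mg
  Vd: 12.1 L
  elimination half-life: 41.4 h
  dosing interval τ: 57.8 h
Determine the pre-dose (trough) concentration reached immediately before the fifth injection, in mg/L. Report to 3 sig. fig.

63.5 mg/L

C₀ per dose = Dose / Vd = 1280 / 12.1 = 105.8 mg/L
k = ln2 / t½ = 0.693147 / 41.4 = 0.01674 h⁻¹
Fraction remaining after one interval: r = e^(−kτ) = e^(−0.01674 × 57.8) = 0.3800
Before dose 5, 4 doses have been given (aged 1τ, 2τ, 3τ, 4τ).
C_trough = C₀ × (r + r² + … + r^4) = C₀ × r(1−r^4)/(1−r)
        = 105.8 × 0.3800 × (1 − 0.02085) / (1 − 0.3800) = 63.49 mg/L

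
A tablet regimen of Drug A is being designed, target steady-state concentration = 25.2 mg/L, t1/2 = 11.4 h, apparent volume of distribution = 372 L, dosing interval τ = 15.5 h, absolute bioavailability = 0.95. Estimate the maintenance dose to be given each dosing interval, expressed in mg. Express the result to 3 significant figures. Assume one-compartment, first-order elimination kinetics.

k = ln2 / t½ = 0.693147 / 11.4 = 0.06080 h⁻¹
CL = k × Vd = 0.06080 × 372 = 22.62 L/h
At steady state, F × (Dose/τ) = Css × CL.
Dose = Css × CL × τ / F = 25.2 × 22.62 × 15.5 / 0.95 = 9300 mg

9300 mg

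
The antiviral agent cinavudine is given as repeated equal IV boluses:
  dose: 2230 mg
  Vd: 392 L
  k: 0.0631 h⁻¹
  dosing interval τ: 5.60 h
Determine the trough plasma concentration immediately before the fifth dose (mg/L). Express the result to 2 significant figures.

10 mg/L

C₀ per dose = Dose / Vd = 2230 / 392 = 5.689 mg/L
Fraction remaining after one interval: r = e^(−kτ) = e^(−0.06310 × 5.60) = 0.7023
Before dose 5, 4 doses have been given (aged 1τ, 2τ, 3τ, 4τ).
C_trough = C₀ × (r + r² + … + r^4) = C₀ × r(1−r^4)/(1−r)
        = 5.689 × 0.7023 × (1 − 0.2433) / (1 − 0.7023) = 10.16 mg/L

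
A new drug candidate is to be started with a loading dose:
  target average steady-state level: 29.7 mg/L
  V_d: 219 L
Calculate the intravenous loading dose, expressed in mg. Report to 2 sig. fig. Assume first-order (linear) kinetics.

6500 mg

LD = Css × Vd = 29.7 × 219 = 6504 mg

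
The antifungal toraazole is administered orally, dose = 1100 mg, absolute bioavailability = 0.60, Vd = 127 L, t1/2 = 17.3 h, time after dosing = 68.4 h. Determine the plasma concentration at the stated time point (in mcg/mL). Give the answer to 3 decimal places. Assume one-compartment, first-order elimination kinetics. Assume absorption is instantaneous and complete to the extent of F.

0.335 mcg/mL

Amount reaching circulation = F × Dose = 0.60 × 1100 = 660.0 mg
C₀ = F·Dose / Vd = 660.0 / 127 = 5.197 mg/L
k = ln2 / t½ = 0.693147 / 17.3 = 0.04007 h⁻¹
C = C₀ · e^(−k·t) = 5.197 × e^(−0.04007 × 68.4)
  = 5.197 × 0.06452 = 0.3353 mg/L
(0.3353 mg/L = 0.3353 mcg/mL)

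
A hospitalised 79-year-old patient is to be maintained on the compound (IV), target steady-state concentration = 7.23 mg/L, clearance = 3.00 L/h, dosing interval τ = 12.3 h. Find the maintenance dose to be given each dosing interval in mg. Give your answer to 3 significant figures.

267 mg

At steady state, Dose/τ = Css × CL.
Dose = Css × CL × τ = 7.23 × 3.000 × 12.3 = 266.8 mg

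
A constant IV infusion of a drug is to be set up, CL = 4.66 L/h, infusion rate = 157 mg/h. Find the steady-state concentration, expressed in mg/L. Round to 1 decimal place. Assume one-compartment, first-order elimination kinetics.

At steady state Css = R₀ / CL = 157 / 4.660 = 33.69 mg/L

33.7 mg/L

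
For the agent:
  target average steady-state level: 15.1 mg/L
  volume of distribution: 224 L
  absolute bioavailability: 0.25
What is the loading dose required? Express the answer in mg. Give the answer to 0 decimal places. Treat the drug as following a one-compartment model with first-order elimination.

LD = Css × Vd / F = 15.1 × 224 / 0.25 = 13530 mg

13530 mg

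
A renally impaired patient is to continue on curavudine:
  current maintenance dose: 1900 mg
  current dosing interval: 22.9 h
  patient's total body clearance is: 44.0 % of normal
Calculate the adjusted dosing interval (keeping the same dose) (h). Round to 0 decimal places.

To keep the same average steady-state level, dosing rate must scale with clearance.
CL ratio = 44.0 / 100 = 0.4400
New interval (same dose) = 22.9 / 0.4400 = 52.05 h

52 h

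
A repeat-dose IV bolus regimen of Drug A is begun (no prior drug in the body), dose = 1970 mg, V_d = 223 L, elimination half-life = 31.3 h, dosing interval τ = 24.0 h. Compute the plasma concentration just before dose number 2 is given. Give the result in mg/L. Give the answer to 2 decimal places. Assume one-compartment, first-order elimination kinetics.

5.19 mg/L

C₀ per dose = Dose / Vd = 1970 / 223 = 8.834 mg/L
k = ln2 / t½ = 0.693147 / 31.3 = 0.02215 h⁻¹
Fraction remaining after one interval: r = e^(−kτ) = e^(−0.02215 × 24.0) = 0.5877
Before dose 2, 1 dose has been given (aged 1τ).
C_trough = C₀ × r = 8.834 × 0.5877 = 5.192 mg/L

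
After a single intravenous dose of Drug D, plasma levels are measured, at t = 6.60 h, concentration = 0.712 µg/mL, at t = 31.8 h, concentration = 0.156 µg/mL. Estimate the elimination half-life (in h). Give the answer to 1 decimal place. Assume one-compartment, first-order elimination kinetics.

11.5 h

k = ln(C₁/C₂) / (t₂ − t₁) = ln(0.712/0.156) / (31.8 − 6.60)
  = 1.518 / 25.20 = 0.06024 h⁻¹
t½ = ln2 / k = 0.693147 / 0.06024 = 11.51 h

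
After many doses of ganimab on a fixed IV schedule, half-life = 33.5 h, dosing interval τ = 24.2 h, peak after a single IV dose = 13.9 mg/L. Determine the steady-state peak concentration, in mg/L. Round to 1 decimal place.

k = ln2 / t½ = 0.693147 / 33.5 = 0.02069 h⁻¹
e^(−kτ) = e^(−0.02069 × 24.2) = 0.6061
Accumulation ratio R = 1 / (1 − e^(−kτ)) = 1 / (1 − 0.6061) = 2.539
Steady-state peak = C₀ × R = 13.9 × 2.539 = 35.29 mg/L

35.3 mg/L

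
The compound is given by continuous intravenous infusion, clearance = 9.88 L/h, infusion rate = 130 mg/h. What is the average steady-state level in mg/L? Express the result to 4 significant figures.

13.16 mg/L

At steady state Css = R₀ / CL = 130 / 9.880 = 13.16 mg/L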